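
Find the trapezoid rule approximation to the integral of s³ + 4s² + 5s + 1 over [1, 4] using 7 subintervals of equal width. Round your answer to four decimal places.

Δs = (4 − 1)/7 = 3/7.
f(1) = 11, f(10/7) = 6593/343, f(13/7) = 10457/343, f(16/7) = 15527/343, f(19/7) = 21965/343, f(22/7) = 29933/343, f(25/7) = 39593/343, f(4) = 149.
T_7 = (Δs/2)·[f(s_0) + 2f(s_1) + ... + 2f(s_{6}) + f(s_7)].
Sum ≈ 189.3061.

189.3061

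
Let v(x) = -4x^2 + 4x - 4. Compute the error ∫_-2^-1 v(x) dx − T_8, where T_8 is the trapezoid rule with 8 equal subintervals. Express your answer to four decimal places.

0.0104

Exact integral: ∫_-2^-1 v(x) dx ≈ -19.333333.
T_8 = -19.34375.
Error ≈ -19.333333 − (-19.34375) ≈ 0.0104.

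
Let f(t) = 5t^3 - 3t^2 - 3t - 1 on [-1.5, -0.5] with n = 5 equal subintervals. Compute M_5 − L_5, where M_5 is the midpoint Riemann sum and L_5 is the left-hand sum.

M_5 = -7.44.
L_5 = -9.545.
M_5 − L_5 = 2.105.

2.105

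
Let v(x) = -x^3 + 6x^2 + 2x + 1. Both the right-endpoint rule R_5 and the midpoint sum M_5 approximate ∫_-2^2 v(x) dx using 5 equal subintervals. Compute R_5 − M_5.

R_5 = 35.36.
M_5 = 34.72.
R_5 − M_5 = 0.64.

0.64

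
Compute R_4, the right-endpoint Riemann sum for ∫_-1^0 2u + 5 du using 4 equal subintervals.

Δu = (0 − (-1))/4 = 0.25.
Right endpoints: -0.75, -0.5, -0.25, 0.
f(-0.75) = 3.5, f(-0.5) = 4, f(-0.25) = 4.5, f(0) = 5.
Sum = Δu · [f(-0.75) + f(-0.5) + f(-0.25) + f(0)].
Sum = 4.25.

4.25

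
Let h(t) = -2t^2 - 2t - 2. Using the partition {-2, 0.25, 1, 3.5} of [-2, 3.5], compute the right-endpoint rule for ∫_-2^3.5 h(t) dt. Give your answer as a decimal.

Subinterval widths: 2.25, 0.75, 2.5.
Right endpoints: 0.25, 1, 3.5.
h(0.25) = -2.625, h(1) = -6, h(3.5) = -33.5.
Sum = Σ Δt_i · h(t_i).
Sum = -94.15625.

-94.15625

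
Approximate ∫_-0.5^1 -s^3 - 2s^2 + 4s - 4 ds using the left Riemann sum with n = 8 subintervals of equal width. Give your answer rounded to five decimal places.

Δs = (1 − (-0.5))/8 = 0.1875.
Left endpoints: -0.5, -0.3125, -0.125, 0.0625, 0.25, 0.4375, 0.625, 0.8125.
f(-0.5) = -6.375, f(-0.3125) = -22179/4096, f(-0.125) = -2319/512, f(0.0625) = -15393/4096, f(0.25) = -3.140625, f(0.4375) = -11127/4096, f(0.625) = -1293/512, f(0.8125) = -10677/4096.
Sum = Δs · [f(-0.5) + f(-0.3125) + f(-0.125) + ...].
Sum ≈ -5.82495.

-5.82495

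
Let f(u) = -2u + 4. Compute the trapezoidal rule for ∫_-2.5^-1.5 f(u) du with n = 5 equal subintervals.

8

Δu = (-1.5 − (-2.5))/5 = 0.2.
f(-2.5) = 9, f(-2.3) = 8.6, f(-2.1) = 8.2, f(-1.9) = 7.8, f(-1.7) = 7.4, f(-1.5) = 7.
T_5 = (Δu/2)·[f(u_0) + 2f(u_1) + ... + 2f(u_{4}) + f(u_5)].
Sum = 8.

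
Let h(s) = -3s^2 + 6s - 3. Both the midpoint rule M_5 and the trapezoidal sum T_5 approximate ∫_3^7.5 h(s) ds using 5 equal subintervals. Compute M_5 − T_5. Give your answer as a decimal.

M_5 = -265.71375.
T_5 = -268.4475.
M_5 − T_5 = 2.73375.

2.73375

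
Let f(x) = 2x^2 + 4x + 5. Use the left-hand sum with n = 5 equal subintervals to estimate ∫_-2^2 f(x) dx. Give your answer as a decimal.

25.12

Δx = (2 − (-2))/5 = 0.8.
Left endpoints: -2, -1.2, -0.4, 0.4, 1.2.
f(-2) = 5, f(-1.2) = 3.08, f(-0.4) = 3.72, f(0.4) = 6.92, f(1.2) = 12.68.
Sum = Δx · [f(-2) + f(-1.2) + f(-0.4) + f(0.4) + f(1.2)].
Sum = 25.12.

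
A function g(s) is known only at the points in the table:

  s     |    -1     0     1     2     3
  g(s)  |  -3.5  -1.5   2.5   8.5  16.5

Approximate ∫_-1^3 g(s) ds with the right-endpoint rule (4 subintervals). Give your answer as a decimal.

26

Δs = 1.
Sum = 1·[(-1.5) + 2.5 + 8.5 + 16.5] = 26.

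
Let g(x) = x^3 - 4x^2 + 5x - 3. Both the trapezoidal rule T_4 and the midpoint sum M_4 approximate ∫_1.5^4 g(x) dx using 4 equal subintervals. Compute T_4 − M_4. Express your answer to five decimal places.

T_4 ≈ 9.4677734.
M_4 ≈ 8.4301758.
T_4 − M_4 ≈ 1.03760.

1.03760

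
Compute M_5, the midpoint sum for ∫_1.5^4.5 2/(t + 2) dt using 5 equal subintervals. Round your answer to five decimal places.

1.23635

Δt = (4.5 − 1.5)/5 = 0.6.
Midpoints: 1.8, 2.4, 3, 3.6, 4.2.
f(1.8) = 10/19, f(2.4) = 5/11, f(3) = 0.4, f(3.6) = 5/14, f(4.2) = 10/31.
Sum = Δt · [f(1.8) + f(2.4) + f(3) + f(3.6) + f(4.2)].
Sum ≈ 1.23635.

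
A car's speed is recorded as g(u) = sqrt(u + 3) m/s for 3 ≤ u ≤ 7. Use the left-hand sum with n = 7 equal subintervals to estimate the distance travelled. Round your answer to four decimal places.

11.0790

Δu = (7 − 3)/7 = 4/7.
Left endpoints: 3, 25/7, 29/7, 33/7, 37/7, 41/7, 45/7.
g(3) ≈ 2.4495, g(25/7) ≈ 2.5635, g(29/7) ≈ 2.6726, g(33/7) ≈ 2.7775, g(37/7) ≈ 2.8785, g(41/7) ≈ 2.9761, g(45/7) ≈ 3.0706.
Sum = Δu · [g(3) + g(25/7) + g(29/7) + ...].
Sum ≈ 11.0790.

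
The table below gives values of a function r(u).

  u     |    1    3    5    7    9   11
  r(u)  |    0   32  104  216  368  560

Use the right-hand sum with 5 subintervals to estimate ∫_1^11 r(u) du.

Δu = 2.
Sum = 2·[32 + 104 + 216 + 368 + 560] = 2560.

2560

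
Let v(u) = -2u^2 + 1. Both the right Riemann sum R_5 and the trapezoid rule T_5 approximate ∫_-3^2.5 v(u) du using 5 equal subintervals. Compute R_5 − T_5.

3.025

R_5 = -22.11.
T_5 = -25.135.
R_5 − T_5 = 3.025.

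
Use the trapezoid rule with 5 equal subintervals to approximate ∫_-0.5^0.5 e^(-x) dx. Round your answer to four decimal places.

Δx = (0.5 − (-0.5))/5 = 0.2.
f(-0.5) ≈ 1.6487, f(-0.3) ≈ 1.3499, f(-0.1) ≈ 1.1052, f(0.1) ≈ 0.9048, f(0.3) ≈ 0.7408, f(0.5) ≈ 0.6065.
T_5 = (Δx/2)·[f(x_0) + 2f(x_1) + ... + 2f(x_{4}) + f(x_5)].
Sum ≈ 1.0457.

1.0457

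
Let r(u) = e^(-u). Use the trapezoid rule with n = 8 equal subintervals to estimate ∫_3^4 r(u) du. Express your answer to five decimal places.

0.03151

Δu = (4 − 3)/8 = 0.125.
r(3) ≈ 0.04979, r(3.125) ≈ 0.04394, r(3.25) ≈ 0.03877, r(3.375) ≈ 0.03422, r(3.5) ≈ 0.03020, r(3.625) ≈ 0.02665, r(3.75) ≈ 0.02352, r(3.875) ≈ 0.02075, r(4) ≈ 0.01832.
T_8 = (Δu/2)·[r(u_0) + 2r(u_1) + ... + 2r(u_{7}) + r(u_8)].
Sum ≈ 0.03151.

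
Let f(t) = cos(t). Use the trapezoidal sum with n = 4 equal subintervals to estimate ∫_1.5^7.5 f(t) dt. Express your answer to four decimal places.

-0.0479

Δt = (7.5 − 1.5)/4 = 1.5.
f(1.5) ≈ 0.0707, f(3) ≈ -0.9900, f(4.5) ≈ -0.2108, f(6) ≈ 0.9602, f(7.5) ≈ 0.3466.
T_4 = (Δt/2)·[f(t_0) + 2f(t_1) + 2f(t_2) + 2f(t_3) + f(t_4)].
Sum ≈ -0.0479.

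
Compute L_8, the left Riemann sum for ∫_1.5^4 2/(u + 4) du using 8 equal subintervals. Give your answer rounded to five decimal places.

Δu = (4 − 1.5)/8 = 0.3125.
Left endpoints: 1.5, 1.8125, 2.125, 2.4375, 2.75, 3.0625, 3.375, 3.6875.
f(1.5) = 4/11, f(1.8125) = 32/93, f(2.125) = 16/49, f(2.4375) = 32/103, f(2.75) = 8/27, f(3.0625) = 32/113, f(3.375) = 16/59, f(3.6875) = 32/123.
Sum = Δu · [f(1.5) + f(1.8125) + f(2.125) + ...].
Sum ≈ 0.76743.

0.76743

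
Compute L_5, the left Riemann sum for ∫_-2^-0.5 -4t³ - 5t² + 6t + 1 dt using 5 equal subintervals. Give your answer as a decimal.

Δt = (-0.5 − (-2))/5 = 0.3.
Left endpoints: -2, -1.7, -1.4, -1.1, -0.8.
f(-2) = 1, f(-1.7) = -3.998, f(-1.4) = -6.224, f(-1.1) = -6.326, f(-0.8) = -4.952.
Sum = Δt · [f(-2) + f(-1.7) + f(-1.4) + f(-1.1) + f(-0.8)].
Sum = -6.15.

-6.15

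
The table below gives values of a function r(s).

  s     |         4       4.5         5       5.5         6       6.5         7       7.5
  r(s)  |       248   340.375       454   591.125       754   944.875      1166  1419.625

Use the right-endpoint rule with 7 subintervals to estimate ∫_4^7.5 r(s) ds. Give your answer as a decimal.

Δs = 0.5.
Sum = 0.5·[340.375 + 454 + 591.125 + 754 + 944.875 + 1166 + 1419.625] = 2835.

2835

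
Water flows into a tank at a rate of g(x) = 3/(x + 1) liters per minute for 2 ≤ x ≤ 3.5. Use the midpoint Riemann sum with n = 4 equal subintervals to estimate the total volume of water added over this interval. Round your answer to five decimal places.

1.21531

Δx = (3.5 − 2)/4 = 0.375.
Midpoints: 2.1875, 2.5625, 2.9375, 3.3125.
g(2.1875) = 16/17, g(2.5625) = 16/19, g(2.9375) = 16/21, g(3.3125) = 16/23.
Sum = Δx · [g(2.1875) + g(2.5625) + g(2.9375) + g(3.3125)].
Sum ≈ 1.21531.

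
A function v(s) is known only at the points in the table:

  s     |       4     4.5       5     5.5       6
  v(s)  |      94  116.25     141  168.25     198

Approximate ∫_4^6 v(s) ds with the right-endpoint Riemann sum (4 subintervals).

Δs = 0.5.
Sum = 0.5·[116.25 + 141 + 168.25 + 198] = 311.75.

311.75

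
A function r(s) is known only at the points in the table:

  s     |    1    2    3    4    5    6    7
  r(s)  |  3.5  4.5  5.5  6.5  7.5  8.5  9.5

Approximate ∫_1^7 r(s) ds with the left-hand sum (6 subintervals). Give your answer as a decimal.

36

Δs = 1.
Sum = 1·[3.5 + 4.5 + 5.5 + 6.5 + 7.5 + 8.5] = 36.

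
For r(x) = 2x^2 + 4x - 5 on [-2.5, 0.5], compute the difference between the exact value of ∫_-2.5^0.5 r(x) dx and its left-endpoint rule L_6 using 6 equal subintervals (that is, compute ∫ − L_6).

-0.25

Exact integral: ∫_-2.5^0.5 r(x) dx = -16.5.
L_6 = -16.25.
Error = -16.5 − (-16.25) = -0.25.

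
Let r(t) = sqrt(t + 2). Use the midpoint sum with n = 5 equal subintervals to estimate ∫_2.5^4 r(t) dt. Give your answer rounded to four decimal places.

3.4341

Δt = (4 − 2.5)/5 = 0.3.
Midpoints: 2.65, 2.95, 3.25, 3.55, 3.85.
r(2.65) ≈ 2.1564, r(2.95) ≈ 2.2249, r(3.25) ≈ 2.2913, r(3.55) ≈ 2.3558, r(3.85) ≈ 2.4187.
Sum = Δt · [r(2.65) + r(2.95) + r(3.25) + r(3.55) + r(3.85)].
Sum ≈ 3.4341.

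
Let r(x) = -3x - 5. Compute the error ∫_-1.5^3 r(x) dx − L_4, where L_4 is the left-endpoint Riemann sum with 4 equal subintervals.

Exact integral: ∫_-1.5^3 r(x) dx = -32.625.
L_4 = -25.03125.
Error = -32.625 − (-25.03125) = -7.59375.

-7.59375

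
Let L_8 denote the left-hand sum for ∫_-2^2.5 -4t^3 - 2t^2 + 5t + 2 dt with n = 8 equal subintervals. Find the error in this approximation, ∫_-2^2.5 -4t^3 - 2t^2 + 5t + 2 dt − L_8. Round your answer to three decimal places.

Exact integral: ∫_-2^2.5 f(t) dt = -24.1875.
L_8 ≈ -3.85840.
Error ≈ -24.1875 − (-3.85840) ≈ -20.329.

-20.329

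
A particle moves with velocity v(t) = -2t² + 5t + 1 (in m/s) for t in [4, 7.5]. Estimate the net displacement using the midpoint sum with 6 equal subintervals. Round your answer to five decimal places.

-134.25984

Δt = (7.5 − 4)/6 = 7/12.
Midpoints: 103/24, 4.875, 131/24, 145/24, 6.625, 173/24.
v(103/24) = -4141/288, v(4.875) = -22.15625, v(131/24) = -9013/288, v(145/24) = -12037/288, v(6.625) = -53.65625, v(173/24) = -19261/288.
Sum = Δt · [v(103/24) + v(4.875) + v(131/24) + ...].
Sum ≈ -134.25984.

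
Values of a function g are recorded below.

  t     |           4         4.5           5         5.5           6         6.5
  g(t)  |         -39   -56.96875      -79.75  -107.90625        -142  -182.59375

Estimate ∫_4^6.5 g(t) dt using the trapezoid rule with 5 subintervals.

-248.7109375

Δt = 0.5.
T_5 = (0.5/2)·[(-39) + 2·(-56.96875) + 2·(-79.75) + 2·(-107.90625) + 2·(-142) + (-182.59375)] = -248.7109375.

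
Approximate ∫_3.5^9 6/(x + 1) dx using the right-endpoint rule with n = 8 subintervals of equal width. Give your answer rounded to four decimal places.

Δx = (9 − 3.5)/8 = 0.6875.
Right endpoints: 4.1875, 4.875, 5.5625, 6.25, 6.9375, 7.625, 8.3125, 9.
f(4.1875) = 96/83, f(4.875) = 48/47, f(5.5625) = 32/35, f(6.25) = 24/29, f(6.9375) = 96/127, f(7.625) = 16/23, f(8.3125) = 96/149, f(9) = 0.6.
Sum = Δx · [f(4.1875) + f(4.875) + f(5.5625) + ...].
Sum ≈ 4.5482.

4.5482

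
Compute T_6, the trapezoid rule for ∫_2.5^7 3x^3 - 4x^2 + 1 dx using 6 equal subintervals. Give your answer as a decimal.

Δx = (7 − 2.5)/6 = 0.75.
f(2.5) = 22.875, f(3.25) = 61.734375, f(4) = 129, f(4.75) = 232.265625, f(5.5) = 379.125, f(6.25) = 577.171875, f(7) = 834.
T_6 = (Δx/2)·[f(x_0) + 2f(x_1) + ... + 2f(x_{5}) + f(x_6)].
Sum = 1355.80078125.

1355.80078125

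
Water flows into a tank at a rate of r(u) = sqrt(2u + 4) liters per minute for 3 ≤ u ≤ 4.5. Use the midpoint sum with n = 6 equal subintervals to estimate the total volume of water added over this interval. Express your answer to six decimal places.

5.083231

Δu = (4.5 − 3)/6 = 0.25.
Midpoints: 3.125, 3.375, 3.625, 3.875, 4.125, 4.375.
r(3.125) ≈ 3.201562, r(3.375) ≈ 3.278719, r(3.625) ≈ 3.354102, r(3.875) ≈ 3.427827, r(4.125) ≈ 3.500000, r(4.375) ≈ 3.570714.
Sum = Δu · [r(3.125) + r(3.375) + r(3.625) + ...].
Sum ≈ 5.083231.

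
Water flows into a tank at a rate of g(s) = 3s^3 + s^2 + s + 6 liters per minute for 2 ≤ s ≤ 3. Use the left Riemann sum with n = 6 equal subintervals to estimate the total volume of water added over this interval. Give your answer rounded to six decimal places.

Δs = (3 − 2)/6 = 1/6.
Left endpoints: 2, 13/6, 7/3, 2.5, 8/3, 17/6.
g(2) = 36, g(13/6) = 43.375, g(7/3) = 467/9, g(2.5) = 61.625, g(8/3) = 218/3, g(17/6) = 6127/72.
Sum = Δs · [g(2) + g(13/6) + g(7/3) + ...].
Sum ≈ 58.442130.

58.442130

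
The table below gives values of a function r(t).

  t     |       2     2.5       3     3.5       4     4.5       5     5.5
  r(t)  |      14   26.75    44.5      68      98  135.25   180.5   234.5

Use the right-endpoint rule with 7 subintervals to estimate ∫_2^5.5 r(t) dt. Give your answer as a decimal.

Δt = 0.5.
Sum = 0.5·[26.75 + 44.5 + 68 + 98 + 135.25 + 180.5 + 234.5] = 393.75.

393.75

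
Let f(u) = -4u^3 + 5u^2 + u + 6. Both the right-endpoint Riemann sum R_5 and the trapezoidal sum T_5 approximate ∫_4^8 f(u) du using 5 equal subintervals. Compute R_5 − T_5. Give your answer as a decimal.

-619.2

R_5 = -3693.12.
T_5 = -3073.92.
R_5 − T_5 = -619.2.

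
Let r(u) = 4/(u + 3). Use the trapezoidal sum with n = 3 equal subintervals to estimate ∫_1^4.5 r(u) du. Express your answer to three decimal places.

Δu = (4.5 − 1)/3 = 7/6.
r(1) = 1, r(13/6) = 24/31, r(10/3) = 12/19, r(4.5) = 8/15.
T_3 = (Δu/2)·[r(u_0) + 2r(u_1) + 2r(u_2) + r(u_3)].
Sum ≈ 2.535.

2.535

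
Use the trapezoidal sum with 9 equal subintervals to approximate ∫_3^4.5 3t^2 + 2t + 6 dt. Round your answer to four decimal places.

84.3958

Δt = (4.5 − 3)/9 = 1/6.
f(3) = 39, f(19/6) = 509/12, f(10/3) = 46, f(3.5) = 49.75, f(11/3) = 161/3, f(23/6) = 57.75, f(4) = 62, f(25/6) = 797/12, f(13/3) = 71, f(4.5) = 75.75.
T_9 = (Δt/2)·[f(t_0) + 2f(t_1) + ... + 2f(t_{8}) + f(t_9)].
Sum ≈ 84.3958.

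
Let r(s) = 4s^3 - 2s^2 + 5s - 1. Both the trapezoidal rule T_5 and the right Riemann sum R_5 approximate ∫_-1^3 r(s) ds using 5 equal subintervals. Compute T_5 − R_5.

T_5 = 81.6.
R_5 = 128.
T_5 − R_5 = -46.4.

-46.4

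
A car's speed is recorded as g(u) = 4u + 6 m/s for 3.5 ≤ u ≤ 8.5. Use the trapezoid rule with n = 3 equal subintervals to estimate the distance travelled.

150

Δu = (8.5 − 3.5)/3 = 5/3.
g(3.5) = 20, g(31/6) = 80/3, g(41/6) = 100/3, g(8.5) = 40.
T_3 = (Δu/2)·[g(u_0) + 2g(u_1) + 2g(u_2) + g(u_3)].
Sum = 150.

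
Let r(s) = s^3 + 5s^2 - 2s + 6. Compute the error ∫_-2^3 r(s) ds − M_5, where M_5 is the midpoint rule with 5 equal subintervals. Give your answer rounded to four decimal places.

2.7083

Exact integral: ∫_-2^3 r(s) ds ≈ 99.583333.
M_5 = 96.875.
Error ≈ 99.583333 − 96.875 ≈ 2.7083.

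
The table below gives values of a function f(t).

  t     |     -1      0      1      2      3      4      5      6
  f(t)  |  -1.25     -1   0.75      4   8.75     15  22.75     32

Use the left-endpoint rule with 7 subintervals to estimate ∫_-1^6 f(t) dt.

Δt = 1.
Sum = 1·[(-1.25) + (-1) + 0.75 + 4 + 8.75 + 15 + 22.75] = 49.

49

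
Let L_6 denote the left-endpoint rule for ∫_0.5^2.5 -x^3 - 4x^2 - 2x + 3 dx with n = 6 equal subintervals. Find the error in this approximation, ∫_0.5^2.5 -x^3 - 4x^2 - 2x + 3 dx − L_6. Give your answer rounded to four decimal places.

-6.9352

Exact integral: ∫_0.5^2.5 f(x) dx ≈ -30.416667.
L_6 ≈ -23.481481.
Error ≈ -30.416667 − (-23.481481) ≈ -6.9352.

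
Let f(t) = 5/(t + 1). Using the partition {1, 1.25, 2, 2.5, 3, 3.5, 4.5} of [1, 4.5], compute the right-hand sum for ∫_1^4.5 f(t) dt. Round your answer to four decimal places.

Subinterval widths: 0.25, 0.75, 0.5, 0.5, 0.5, 1.
Right endpoints: 1.25, 2, 2.5, 3, 3.5, 4.5.
f(1.25) = 20/9, f(2) = 5/3, f(2.5) = 10/7, f(3) = 1.25, f(3.5) = 10/9, f(4.5) = 10/11.
Sum = Σ Δt_i · f(t_i).
Sum ≈ 4.6095.

4.6095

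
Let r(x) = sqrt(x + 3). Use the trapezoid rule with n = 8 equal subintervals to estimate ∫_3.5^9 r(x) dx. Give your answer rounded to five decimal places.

16.66290

Δx = (9 − 3.5)/8 = 0.6875.
r(3.5) ≈ 2.54951, r(4.1875) ≈ 2.68095, r(4.875) ≈ 2.80624, r(5.5625) ≈ 2.92617, r(6.25) ≈ 3.04138, r(6.9375) ≈ 3.15238, r(7.625) ≈ 3.25960, r(8.3125) ≈ 3.36341, r(9) ≈ 3.46410.
T_8 = (Δx/2)·[r(x_0) + 2r(x_1) + ... + 2r(x_{7}) + r(x_8)].
Sum ≈ 16.66290.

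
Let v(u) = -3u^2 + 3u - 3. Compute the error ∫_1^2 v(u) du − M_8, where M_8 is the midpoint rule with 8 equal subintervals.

Exact integral: ∫_1^2 v(u) du = -5.5.
M_8 = -5.49609375.
Error = -5.5 − (-5.49609375) = -0.00390625.

-0.00390625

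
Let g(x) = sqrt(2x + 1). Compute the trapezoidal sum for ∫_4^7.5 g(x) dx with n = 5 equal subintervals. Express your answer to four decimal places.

12.3299

Δx = (7.5 − 4)/5 = 0.7.
g(4) ≈ 3.0000, g(4.7) ≈ 3.2249, g(5.4) ≈ 3.4351, g(6.1) ≈ 3.6332, g(6.8) ≈ 3.8210, g(7.5) ≈ 4.0000.
T_5 = (Δx/2)·[g(x_0) + 2g(x_1) + ... + 2g(x_{4}) + g(x_5)].
Sum ≈ 12.3299.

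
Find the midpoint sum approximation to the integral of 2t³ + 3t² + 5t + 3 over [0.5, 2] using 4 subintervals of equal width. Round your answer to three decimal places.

Δt = (2 − 0.5)/4 = 0.375.
Midpoints: 0.6875, 1.0625, 1.4375, 1.8125.
f(0.6875) = 17419/2048, f(1.0625) = 28873/2048, f(1.4375) = 45727/2048, f(1.8125) = 69277/2048.
Sum = Δt · [f(0.6875) + f(1.0625) + f(1.4375) + f(1.8125)].
Sum ≈ 29.534.

29.534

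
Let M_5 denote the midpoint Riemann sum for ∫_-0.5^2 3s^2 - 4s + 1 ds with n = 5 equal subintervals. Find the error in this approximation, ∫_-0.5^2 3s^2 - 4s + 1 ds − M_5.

0.15625

Exact integral: ∫_-0.5^2 f(s) ds = 3.125.
M_5 = 2.96875.
Error = 3.125 − 2.96875 = 0.15625.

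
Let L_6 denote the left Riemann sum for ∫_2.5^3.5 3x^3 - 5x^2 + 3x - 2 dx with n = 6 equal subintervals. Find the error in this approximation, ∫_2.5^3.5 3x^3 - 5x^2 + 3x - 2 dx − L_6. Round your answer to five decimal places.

4.46065

Exact integral: ∫_2.5^3.5 f(x) dx ≈ 44.8333333.
L_6 ≈ 40.3726852.
Error ≈ 44.8333333 − 40.3726852 ≈ 4.46065.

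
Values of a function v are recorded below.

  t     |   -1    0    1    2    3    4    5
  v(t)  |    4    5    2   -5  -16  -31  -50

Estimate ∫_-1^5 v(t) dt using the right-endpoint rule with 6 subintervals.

-95

Δt = 1.
Sum = 1·[5 + 2 + (-5) + (-16) + (-31) + (-50)] = -95.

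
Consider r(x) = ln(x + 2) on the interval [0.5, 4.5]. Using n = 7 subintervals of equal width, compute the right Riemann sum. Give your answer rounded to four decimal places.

6.1423

Δx = (4.5 − 0.5)/7 = 4/7.
Right endpoints: 15/14, 23/14, 31/14, 39/14, 47/14, 55/14, 4.5.
r(15/14) ≈ 1.1221, r(23/14) ≈ 1.2928, r(31/14) ≈ 1.4385, r(39/14) ≈ 1.5656, r(47/14) ≈ 1.6784, r(55/14) ≈ 1.7798, r(4.5) ≈ 1.8718.
Sum = Δx · [r(15/14) + r(23/14) + r(31/14) + ...].
Sum ≈ 6.1423.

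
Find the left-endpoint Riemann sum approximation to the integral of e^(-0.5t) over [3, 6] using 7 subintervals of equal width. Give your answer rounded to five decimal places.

Δt = (6 − 3)/7 = 3/7.
Left endpoints: 3, 24/7, 27/7, 30/7, 33/7, 36/7, 39/7.
f(3) ≈ 0.22313, f(24/7) ≈ 0.18009, f(27/7) ≈ 0.14536, f(30/7) ≈ 0.11732, f(33/7) ≈ 0.09469, f(36/7) ≈ 0.07643, f(39/7) ≈ 0.06169.
Sum = Δt · [f(3) + f(24/7) + f(27/7) + ...].
Sum ≈ 0.38516.

0.38516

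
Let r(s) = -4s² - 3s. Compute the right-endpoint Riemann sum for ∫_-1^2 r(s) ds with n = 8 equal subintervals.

Δs = (2 − (-1))/8 = 0.375.
Right endpoints: -0.625, -0.25, 0.125, 0.5, 0.875, 1.25, 1.625, 2.
r(-0.625) = 0.3125, r(-0.25) = 0.5, r(0.125) = -0.4375, r(0.5) = -2.5, r(0.875) = -5.6875, r(1.25) = -10, r(1.625) = -15.4375, r(2) = -22.
Sum = Δs · [r(-0.625) + r(-0.25) + r(0.125) + ...].
Sum = -20.71875.

-20.71875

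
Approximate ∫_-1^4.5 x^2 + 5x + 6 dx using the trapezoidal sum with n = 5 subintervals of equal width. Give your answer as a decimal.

Δx = (4.5 − (-1))/5 = 1.1.
f(-1) = 2, f(0.1) = 6.51, f(1.2) = 13.44, f(2.3) = 22.79, f(3.4) = 34.56, f(4.5) = 48.75.
T_5 = (Δx/2)·[f(x_0) + 2f(x_1) + ... + 2f(x_{4}) + f(x_5)].
Sum = 112.9425.

112.9425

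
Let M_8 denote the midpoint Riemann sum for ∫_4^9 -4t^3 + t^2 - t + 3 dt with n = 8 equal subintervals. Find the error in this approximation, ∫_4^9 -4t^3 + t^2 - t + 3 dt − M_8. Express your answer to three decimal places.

Exact integral: ∫_4^9 f(t) dt ≈ -6100.83333.
M_8 = -6088.30078125.
Error ≈ -6100.83333 − (-6088.30078125) ≈ -12.533.

-12.533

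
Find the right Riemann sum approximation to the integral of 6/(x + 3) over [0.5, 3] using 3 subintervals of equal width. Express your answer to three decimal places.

2.955

Δx = (3 − 0.5)/3 = 5/6.
Right endpoints: 4/3, 13/6, 3.
f(4/3) = 18/13, f(13/6) = 36/31, f(3) = 1.
Sum = Δx · [f(4/3) + f(13/6) + f(3)].
Sum ≈ 2.955.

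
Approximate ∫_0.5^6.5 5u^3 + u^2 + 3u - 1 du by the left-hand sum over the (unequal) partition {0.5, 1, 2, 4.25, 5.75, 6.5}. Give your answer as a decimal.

Subinterval widths: 0.5, 1, 2.25, 1.5, 0.75.
Left endpoints: 0.5, 1, 2, 4.25, 5.75.
f(0.5) = 1.375, f(1) = 8, f(2) = 49, f(4.25) = 413.640625, f(5.75) = 999.859375.
Sum = Σ Δu_i · f(u_i).
Sum = 1489.29296875.

1489.29296875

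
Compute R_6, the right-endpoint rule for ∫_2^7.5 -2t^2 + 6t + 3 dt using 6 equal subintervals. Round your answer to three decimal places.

Δt = (7.5 − 2)/6 = 11/12.
Right endpoints: 35/12, 23/6, 4.75, 17/3, 79/12, 7.5.
f(35/12) = 251/72, f(23/6) = -61/18, f(4.75) = -13.625, f(17/3) = -245/9, f(79/12) = -3181/72, f(7.5) = -64.5.
Sum = Δt · [f(35/12) + f(23/6) + f(4.75) + ...].
Sum ≈ -136.978.

-136.978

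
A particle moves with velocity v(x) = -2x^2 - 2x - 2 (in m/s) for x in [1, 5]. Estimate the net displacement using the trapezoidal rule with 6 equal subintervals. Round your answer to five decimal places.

-115.25926

Δx = (5 − 1)/6 = 2/3.
v(1) = -6, v(5/3) = -98/9, v(7/3) = -158/9, v(3) = -26, v(11/3) = -326/9, v(13/3) = -434/9, v(5) = -62.
T_6 = (Δx/2)·[v(x_0) + 2v(x_1) + ... + 2v(x_{5}) + v(x_6)].
Sum ≈ -115.25926.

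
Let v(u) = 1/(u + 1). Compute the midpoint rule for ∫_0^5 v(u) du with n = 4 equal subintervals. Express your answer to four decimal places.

Δu = (5 − 0)/4 = 1.25.
Midpoints: 0.625, 1.875, 3.125, 4.375.
v(0.625) = 8/13, v(1.875) = 8/23, v(3.125) = 8/33, v(4.375) = 8/43.
Sum = Δu · [v(0.625) + v(1.875) + v(3.125) + v(4.375)].
Sum ≈ 1.7396.

1.7396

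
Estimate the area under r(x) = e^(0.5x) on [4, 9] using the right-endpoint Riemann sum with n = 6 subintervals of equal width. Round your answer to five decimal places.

202.06848

Δx = (9 − 4)/6 = 5/6.
Right endpoints: 29/6, 17/3, 6.5, 22/3, 49/6, 9.
r(29/6) ≈ 11.20844, r(17/3) ≈ 17.00204, r(6.5) ≈ 25.79034, r(22/3) ≈ 39.12128, r(49/6) ≈ 59.34295, r(9) ≈ 90.01713.
Sum = Δx · [r(29/6) + r(17/3) + r(6.5) + ...].
Sum ≈ 202.06848.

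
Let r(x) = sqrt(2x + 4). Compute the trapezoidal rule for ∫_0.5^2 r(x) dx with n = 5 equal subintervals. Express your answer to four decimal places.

Δx = (2 − 0.5)/5 = 0.3.
r(0.5) ≈ 2.2361, r(0.8) ≈ 2.3664, r(1.1) ≈ 2.4900, r(1.4) ≈ 2.6077, r(1.7) ≈ 2.7203, r(2) ≈ 2.8284.
T_5 = (Δx/2)·[r(x_0) + 2r(x_1) + ... + 2r(x_{4}) + r(x_5)].
Sum ≈ 3.8150.

3.8150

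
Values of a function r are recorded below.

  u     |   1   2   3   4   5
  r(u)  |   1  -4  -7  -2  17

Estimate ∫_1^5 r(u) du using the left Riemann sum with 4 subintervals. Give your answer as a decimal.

Δu = 1.
Sum = 1·[1 + (-4) + (-7) + (-2)] = -12.

-12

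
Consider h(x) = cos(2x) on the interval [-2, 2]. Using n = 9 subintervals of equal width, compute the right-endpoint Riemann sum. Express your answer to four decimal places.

-0.7063

Δx = (2 − (-2))/9 = 4/9.
Right endpoints: -14/9, -10/9, -2/3, -2/9, 2/9, 2/3, 10/9, 14/9, 2.
h(-14/9) ≈ -0.9995, h(-10/9) ≈ -0.6063, h(-2/3) ≈ 0.2352, h(-2/9) ≈ 0.9028, h(2/9) ≈ 0.9028, h(2/3) ≈ 0.2352, h(10/9) ≈ -0.6063, h(14/9) ≈ -0.9995, h(2) ≈ -0.6536.
Sum = Δx · [h(-14/9) + h(-10/9) + h(-2/3) + ...].
Sum ≈ -0.7063.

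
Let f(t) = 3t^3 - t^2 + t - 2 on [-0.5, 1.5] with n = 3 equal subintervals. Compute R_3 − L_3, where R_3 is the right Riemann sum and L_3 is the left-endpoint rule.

R_3 ≈ 3.6018519.
L_3 ≈ -3.3981481.
R_3 − L_3 = 7.

7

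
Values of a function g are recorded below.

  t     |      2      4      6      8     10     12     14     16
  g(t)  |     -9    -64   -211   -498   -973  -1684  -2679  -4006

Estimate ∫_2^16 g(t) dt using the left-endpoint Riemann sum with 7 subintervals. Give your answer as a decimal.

Δt = 2.
Sum = 2·[(-9) + (-64) + (-211) + (-498) + (-973) + (-1684) + (-2679)] = -12236.

-12236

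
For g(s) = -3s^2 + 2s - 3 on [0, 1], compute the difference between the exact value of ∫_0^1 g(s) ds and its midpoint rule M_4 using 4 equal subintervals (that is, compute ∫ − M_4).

Exact integral: ∫_0^1 g(s) ds = -3.
M_4 = -2.984375.
Error = -3 − (-2.984375) = -0.015625.

-0.015625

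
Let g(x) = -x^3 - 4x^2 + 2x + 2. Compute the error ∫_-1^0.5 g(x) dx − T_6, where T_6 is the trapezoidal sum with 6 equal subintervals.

Exact integral: ∫_-1^0.5 g(x) dx = 0.984375.
T_6 = 0.93359375.
Error = 0.984375 − 0.93359375 = 0.05078125.

0.05078125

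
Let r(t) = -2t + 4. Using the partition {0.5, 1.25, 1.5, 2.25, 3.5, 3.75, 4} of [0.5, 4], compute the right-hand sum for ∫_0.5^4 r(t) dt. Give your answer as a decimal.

-4.625

Subinterval widths: 0.75, 0.25, 0.75, 1.25, 0.25, 0.25.
Right endpoints: 1.25, 1.5, 2.25, 3.5, 3.75, 4.
r(1.25) = 1.5, r(1.5) = 1, r(2.25) = -0.5, r(3.5) = -3, r(3.75) = -3.5, r(4) = -4.
Sum = Σ Δt_i · r(t_i).
Sum = -4.625.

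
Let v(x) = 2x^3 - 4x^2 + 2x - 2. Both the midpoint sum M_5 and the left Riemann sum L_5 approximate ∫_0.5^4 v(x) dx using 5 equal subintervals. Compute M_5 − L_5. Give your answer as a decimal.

21.039375

M_5 = 50.194375.
L_5 = 29.155.
M_5 − L_5 = 21.039375.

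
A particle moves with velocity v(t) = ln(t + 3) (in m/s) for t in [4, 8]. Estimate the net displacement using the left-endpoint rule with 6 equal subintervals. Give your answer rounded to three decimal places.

Δt = (8 − 4)/6 = 2/3.
Left endpoints: 4, 14/3, 16/3, 6, 20/3, 22/3.
v(4) ≈ 1.946, v(14/3) ≈ 2.037, v(16/3) ≈ 2.120, v(6) ≈ 2.197, v(20/3) ≈ 2.269, v(22/3) ≈ 2.335.
Sum = Δt · [v(4) + v(14/3) + v(16/3) + ...].
Sum ≈ 8.603.

8.603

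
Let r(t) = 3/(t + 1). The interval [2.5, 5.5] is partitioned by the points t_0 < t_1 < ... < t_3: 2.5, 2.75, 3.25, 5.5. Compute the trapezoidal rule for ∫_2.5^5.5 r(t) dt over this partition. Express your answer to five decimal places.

1.89696

Subinterval widths: 0.25, 0.5, 2.25.
r(2.5) = 6/7, r(2.75) = 0.8, r(3.25) = 12/17, r(5.5) = 6/13.
On each subinterval the trapezoid contributes (Δt_i/2)·[r(t_{i-1}) + r(t_i)].
Sum ≈ 1.89696.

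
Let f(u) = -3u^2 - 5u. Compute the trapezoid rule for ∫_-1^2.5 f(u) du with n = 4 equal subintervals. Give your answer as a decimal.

-31.08984375

Δu = (2.5 − (-1))/4 = 0.875.
f(-1) = 2, f(-0.125) = 0.578125, f(0.75) = -5.4375, f(1.625) = -16.046875, f(2.5) = -31.25.
T_4 = (Δu/2)·[f(u_0) + 2f(u_1) + 2f(u_2) + 2f(u_3) + f(u_4)].
Sum = -31.08984375.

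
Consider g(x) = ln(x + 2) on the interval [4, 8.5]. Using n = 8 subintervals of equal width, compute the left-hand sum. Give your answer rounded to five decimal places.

9.27961

Δx = (8.5 − 4)/8 = 0.5625.
Left endpoints: 4, 4.5625, 5.125, 5.6875, 6.25, 6.8125, 7.375, 7.9375.
g(4) ≈ 1.79176, g(4.5625) ≈ 1.88137, g(5.125) ≈ 1.96361, g(5.6875) ≈ 2.03960, g(6.25) ≈ 2.11021, g(6.8125) ≈ 2.17617, g(7.375) ≈ 2.23805, g(7.9375) ≈ 2.29632.
Sum = Δx · [g(4) + g(4.5625) + g(5.125) + ...].
Sum ≈ 9.27961.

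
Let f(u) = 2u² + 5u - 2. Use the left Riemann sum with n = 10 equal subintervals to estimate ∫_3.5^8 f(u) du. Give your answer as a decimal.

Δu = (8 − 3.5)/10 = 0.45.
Left endpoints: 3.5, 3.95, 4.4, 4.85, 5.3, 5.75, 6.2, 6.65, 7.1, 7.55.
f(3.5) = 40, f(3.95) = 48.955, f(4.4) = 58.72, f(4.85) = 69.295, f(5.3) = 80.68, f(5.75) = 92.875, f(6.2) = 105.88, f(6.65) = 119.695, f(7.1) = 134.32, f(7.55) = 149.755.
Sum = Δu · [f(3.5) + f(3.95) + f(4.4) + ...].
Sum = 405.07875.

405.07875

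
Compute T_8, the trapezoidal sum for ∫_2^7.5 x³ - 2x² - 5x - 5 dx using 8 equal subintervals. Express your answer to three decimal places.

358.281

Δx = (7.5 − 2)/8 = 0.6875.
f(2) = -15, f(2.6875) = -55181/4096, f(3.375) = -3181/512, f(4.0625) = 35745/4096, f(4.75) = 33.296875, f(5.4375) = 284455/4096, f(6.125) = 60993/512, f(6.8125) = 754837/4096, f(7.5) = 266.875.
T_8 = (Δx/2)·[f(x_0) + 2f(x_1) + ... + 2f(x_{7}) + f(x_8)].
Sum ≈ 358.281.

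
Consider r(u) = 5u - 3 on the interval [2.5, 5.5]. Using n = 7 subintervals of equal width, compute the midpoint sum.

51

Δu = (5.5 − 2.5)/7 = 3/7.
Midpoints: 19/7, 22/7, 25/7, 4, 31/7, 34/7, 37/7.
r(19/7) = 74/7, r(22/7) = 89/7, r(25/7) = 104/7, r(4) = 17, r(31/7) = 134/7, r(34/7) = 149/7, r(37/7) = 164/7.
Sum = Δu · [r(19/7) + r(22/7) + r(25/7) + ...].
Sum = 51.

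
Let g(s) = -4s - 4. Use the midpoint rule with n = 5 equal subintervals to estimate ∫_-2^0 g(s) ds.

0

Δs = (0 − (-2))/5 = 0.4.
Midpoints: -1.8, -1.4, -1, -0.6, -0.2.
g(-1.8) = 3.2, g(-1.4) = 1.6, g(-1) = 0, g(-0.6) = -1.6, g(-0.2) = -3.2.
Sum = Δs · [g(-1.8) + g(-1.4) + g(-1) + g(-0.6) + g(-0.2)].
Sum = 0.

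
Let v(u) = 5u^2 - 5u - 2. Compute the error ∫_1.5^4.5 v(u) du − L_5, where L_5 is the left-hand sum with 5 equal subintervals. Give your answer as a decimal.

Exact integral: ∫_1.5^4.5 v(u) du = 95.25.
L_5 = 73.65.
Error = 95.25 − 73.65 = 21.6.

21.6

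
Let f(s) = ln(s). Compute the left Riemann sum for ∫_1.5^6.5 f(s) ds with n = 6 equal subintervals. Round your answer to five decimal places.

5.91823

Δs = (6.5 − 1.5)/6 = 5/6.
Left endpoints: 1.5, 7/3, 19/6, 4, 29/6, 17/3.
f(1.5) ≈ 0.40547, f(7/3) ≈ 0.84730, f(19/6) ≈ 1.15268, f(4) ≈ 1.38629, f(29/6) ≈ 1.57554, f(17/3) ≈ 1.73460.
Sum = Δs · [f(1.5) + f(7/3) + f(19/6) + ...].
Sum ≈ 5.91823.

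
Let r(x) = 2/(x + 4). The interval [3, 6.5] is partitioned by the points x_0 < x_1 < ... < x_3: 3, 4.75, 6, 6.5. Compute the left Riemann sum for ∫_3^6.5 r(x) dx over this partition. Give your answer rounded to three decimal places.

Subinterval widths: 1.75, 1.25, 0.5.
Left endpoints: 3, 4.75, 6.
r(3) = 2/7, r(4.75) = 8/35, r(6) = 0.2.
Sum = Σ Δx_i · r(x_i).
Sum ≈ 0.886.

0.886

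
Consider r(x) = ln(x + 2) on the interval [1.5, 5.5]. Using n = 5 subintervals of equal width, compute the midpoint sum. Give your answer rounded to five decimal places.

Δx = (5.5 − 1.5)/5 = 0.8.
Midpoints: 1.9, 2.7, 3.5, 4.3, 5.1.
r(1.9) ≈ 1.36098, r(2.7) ≈ 1.54756, r(3.5) ≈ 1.70475, r(4.3) ≈ 1.84055, r(5.1) ≈ 1.96009.
Sum = Δx · [r(1.9) + r(2.7) + r(3.5) + r(4.3) + r(5.1)].
Sum ≈ 6.73115.

6.73115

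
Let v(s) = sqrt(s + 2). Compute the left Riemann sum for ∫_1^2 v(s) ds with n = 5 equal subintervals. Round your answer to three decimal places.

1.842

Δs = (2 − 1)/5 = 0.2.
Left endpoints: 1, 1.2, 1.4, 1.6, 1.8.
v(1) ≈ 1.732, v(1.2) ≈ 1.789, v(1.4) ≈ 1.844, v(1.6) ≈ 1.897, v(1.8) ≈ 1.949.
Sum = Δs · [v(1) + v(1.2) + v(1.4) + v(1.6) + v(1.8)].
Sum ≈ 1.842.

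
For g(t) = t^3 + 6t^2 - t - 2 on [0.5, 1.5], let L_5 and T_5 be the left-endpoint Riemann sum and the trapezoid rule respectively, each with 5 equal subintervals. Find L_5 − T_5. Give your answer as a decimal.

-1.425

L_5 = 3.385.
T_5 = 4.81.
L_5 − T_5 = -1.425.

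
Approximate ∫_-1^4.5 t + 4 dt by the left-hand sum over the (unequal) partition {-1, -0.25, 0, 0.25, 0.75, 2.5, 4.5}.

Subinterval widths: 0.75, 0.25, 0.25, 0.5, 1.75, 2.
Left endpoints: -1, -0.25, 0, 0.25, 0.75, 2.5.
f(-1) = 3, f(-0.25) = 3.75, f(0) = 4, f(0.25) = 4.25, f(0.75) = 4.75, f(2.5) = 6.5.
Sum = Σ Δt_i · f(t_i).
Sum = 27.625.

27.625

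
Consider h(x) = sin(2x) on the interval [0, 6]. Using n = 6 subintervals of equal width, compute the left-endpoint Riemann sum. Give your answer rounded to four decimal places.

0.3184

Δx = (6 − 0)/6 = 1.
Left endpoints: 0, 1, 2, 3, 4, 5.
h(0) ≈ 0.0000, h(1) ≈ 0.9093, h(2) ≈ -0.7568, h(3) ≈ -0.2794, h(4) ≈ 0.9894, h(5) ≈ -0.5440.
Sum = Δx · [h(0) + h(1) + h(2) + ...].
Sum ≈ 0.3184.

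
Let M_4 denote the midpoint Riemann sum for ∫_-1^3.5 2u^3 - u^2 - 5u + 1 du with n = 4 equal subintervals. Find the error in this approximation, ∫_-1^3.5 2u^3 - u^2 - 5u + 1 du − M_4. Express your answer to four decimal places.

3.0850

Exact integral: ∫_-1^3.5 f(u) du = 36.28125.
M_4 ≈ 33.196289.
Error ≈ 36.28125 − 33.196289 ≈ 3.0850.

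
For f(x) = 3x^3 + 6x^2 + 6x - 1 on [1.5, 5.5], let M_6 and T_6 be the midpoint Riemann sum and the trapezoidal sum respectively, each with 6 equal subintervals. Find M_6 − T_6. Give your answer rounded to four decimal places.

M_6 ≈ 1082.944444.
T_6 ≈ 1099.611111.
M_6 − T_6 ≈ -16.6667.

-16.6667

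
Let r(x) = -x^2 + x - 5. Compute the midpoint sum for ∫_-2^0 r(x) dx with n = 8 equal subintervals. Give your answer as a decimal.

-14.65625

Δx = (0 − (-2))/8 = 0.25.
Midpoints: -1.875, -1.625, -1.375, -1.125, -0.875, -0.625, -0.375, -0.125.
r(-1.875) = -10.390625, r(-1.625) = -9.265625, r(-1.375) = -8.265625, r(-1.125) = -7.390625, r(-0.875) = -6.640625, r(-0.625) = -6.015625, r(-0.375) = -5.515625, r(-0.125) = -5.140625.
Sum = Δx · [r(-1.875) + r(-1.625) + r(-1.375) + ...].
Sum = -14.65625.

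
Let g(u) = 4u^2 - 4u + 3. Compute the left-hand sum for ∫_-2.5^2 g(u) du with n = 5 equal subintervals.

Δu = (2 − (-2.5))/5 = 0.9.
Left endpoints: -2.5, -1.6, -0.7, 0.2, 1.1.
g(-2.5) = 38, g(-1.6) = 19.64, g(-0.7) = 7.76, g(0.2) = 2.36, g(1.1) = 3.44.
Sum = Δu · [g(-2.5) + g(-1.6) + g(-0.7) + g(0.2) + g(1.1)].
Sum = 64.08.

64.08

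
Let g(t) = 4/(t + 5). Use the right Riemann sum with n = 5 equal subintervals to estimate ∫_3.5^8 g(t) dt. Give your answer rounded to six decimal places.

1.628366

Δt = (8 − 3.5)/5 = 0.9.
Right endpoints: 4.4, 5.3, 6.2, 7.1, 8.
g(4.4) = 20/47, g(5.3) = 40/103, g(6.2) = 5/14, g(7.1) = 40/121, g(8) = 4/13.
Sum = Δt · [g(4.4) + g(5.3) + g(6.2) + g(7.1) + g(8)].
Sum ≈ 1.628366.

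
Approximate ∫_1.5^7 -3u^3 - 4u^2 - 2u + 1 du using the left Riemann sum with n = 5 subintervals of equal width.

Δu = (7 − 1.5)/5 = 1.1.
Left endpoints: 1.5, 2.6, 3.7, 4.8, 5.9.
f(1.5) = -21.125, f(2.6) = -83.968, f(3.7) = -213.119, f(4.8) = -432.536, f(5.9) = -766.177.
Sum = Δu · [f(1.5) + f(2.6) + f(3.7) + f(4.8) + f(5.9)].
Sum = -1668.6175.

-1668.6175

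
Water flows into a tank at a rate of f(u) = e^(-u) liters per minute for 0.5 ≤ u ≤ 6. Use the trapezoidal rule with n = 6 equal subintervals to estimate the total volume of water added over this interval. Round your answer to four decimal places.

Δu = (6 − 0.5)/6 = 11/12.
f(0.5) ≈ 0.6065, f(17/12) ≈ 0.2425, f(7/3) ≈ 0.0970, f(3.25) ≈ 0.0388, f(25/6) ≈ 0.0155, f(61/12) ≈ 0.0062, f(6) ≈ 0.0025.
T_6 = (Δu/2)·[f(u_0) + 2f(u_1) + ... + 2f(u_{5}) + f(u_6)].
Sum ≈ 0.6458.

0.6458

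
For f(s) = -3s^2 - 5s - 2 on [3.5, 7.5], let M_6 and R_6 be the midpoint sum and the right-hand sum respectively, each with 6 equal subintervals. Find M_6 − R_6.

52

M_6 ≈ -496.555556.
R_6 ≈ -548.555556.
M_6 − R_6 = 52.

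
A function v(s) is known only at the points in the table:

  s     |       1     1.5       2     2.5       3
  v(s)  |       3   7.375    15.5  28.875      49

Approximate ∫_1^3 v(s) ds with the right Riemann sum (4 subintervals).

50.375

Δs = 0.5.
Sum = 0.5·[7.375 + 15.5 + 28.875 + 49] = 50.375.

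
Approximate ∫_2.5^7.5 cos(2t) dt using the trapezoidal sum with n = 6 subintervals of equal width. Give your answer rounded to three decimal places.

0.609

Δt = (7.5 − 2.5)/6 = 5/6.
f(2.5) ≈ 0.284, f(10/3) ≈ 0.927, f(25/6) ≈ -0.461, f(5) ≈ -0.839, f(35/6) ≈ 0.622, f(20/3) ≈ 0.720, f(7.5) ≈ -0.760.
T_6 = (Δt/2)·[f(t_0) + 2f(t_1) + ... + 2f(t_{5}) + f(t_6)].
Sum ≈ 0.609.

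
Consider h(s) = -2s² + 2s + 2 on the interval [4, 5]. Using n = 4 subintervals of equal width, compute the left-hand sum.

-27.6875

Δs = (5 − 4)/4 = 0.25.
Left endpoints: 4, 4.25, 4.5, 4.75.
h(4) = -22, h(4.25) = -25.625, h(4.5) = -29.5, h(4.75) = -33.625.
Sum = Δs · [h(4) + h(4.25) + h(4.5) + h(4.75)].
Sum = -27.6875.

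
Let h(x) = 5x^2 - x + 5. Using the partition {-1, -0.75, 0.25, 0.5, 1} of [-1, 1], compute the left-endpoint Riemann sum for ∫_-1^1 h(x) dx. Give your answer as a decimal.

Subinterval widths: 0.25, 1, 0.25, 0.5.
Left endpoints: -1, -0.75, 0.25, 0.5.
h(-1) = 11, h(-0.75) = 8.5625, h(0.25) = 5.0625, h(0.5) = 5.75.
Sum = Σ Δx_i · h(x_i).
Sum = 15.453125.

15.453125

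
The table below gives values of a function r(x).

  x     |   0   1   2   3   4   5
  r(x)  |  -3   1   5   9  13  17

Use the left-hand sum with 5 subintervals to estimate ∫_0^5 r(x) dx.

25

Δx = 1.
Sum = 1·[(-3) + 1 + 5 + 9 + 13] = 25.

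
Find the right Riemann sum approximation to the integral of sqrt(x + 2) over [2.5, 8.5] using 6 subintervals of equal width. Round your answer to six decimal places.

16.871384

Δx = (8.5 − 2.5)/6 = 1.
Right endpoints: 3.5, 4.5, 5.5, 6.5, 7.5, 8.5.
f(3.5) ≈ 2.345208, f(4.5) ≈ 2.549510, f(5.5) ≈ 2.738613, f(6.5) ≈ 2.915476, f(7.5) ≈ 3.082207, f(8.5) ≈ 3.240370.
Sum = Δx · [f(3.5) + f(4.5) + f(5.5) + ...].
Sum ≈ 16.871384.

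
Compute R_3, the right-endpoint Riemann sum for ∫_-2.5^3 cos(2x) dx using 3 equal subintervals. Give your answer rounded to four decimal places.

0.9252

Δx = (3 − (-2.5))/3 = 11/6.
Right endpoints: -2/3, 7/6, 3.
f(-2/3) ≈ 0.2352, f(7/6) ≈ -0.6908, f(3) ≈ 0.9602.
Sum = Δx · [f(-2/3) + f(7/6) + f(3)].
Sum ≈ 0.9252.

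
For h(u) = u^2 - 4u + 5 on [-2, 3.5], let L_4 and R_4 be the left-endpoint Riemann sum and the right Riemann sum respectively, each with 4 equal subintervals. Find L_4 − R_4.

18.90625

L_4 = 39.14453125.
R_4 = 20.23828125.
L_4 − R_4 = 18.90625.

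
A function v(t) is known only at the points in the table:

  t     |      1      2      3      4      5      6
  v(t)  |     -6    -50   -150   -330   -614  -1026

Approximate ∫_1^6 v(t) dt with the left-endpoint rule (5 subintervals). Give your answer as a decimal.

Δt = 1.
Sum = 1·[(-6) + (-50) + (-150) + (-330) + (-614)] = -1150.

-1150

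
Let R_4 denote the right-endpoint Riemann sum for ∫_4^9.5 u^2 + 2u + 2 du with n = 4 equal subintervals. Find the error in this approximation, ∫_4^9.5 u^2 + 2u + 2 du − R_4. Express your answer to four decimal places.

Exact integral: ∫_4^9.5 f(u) du ≈ 349.708333.
R_4 = 410.05078125.
Error ≈ 349.708333 − 410.05078125 ≈ -60.3424.

-60.3424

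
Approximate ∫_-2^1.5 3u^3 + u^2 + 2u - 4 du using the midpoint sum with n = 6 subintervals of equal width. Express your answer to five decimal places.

-20.03740

Δu = (1.5 − (-2))/6 = 7/12.
Midpoints: -41/24, -1.125, -13/24, 1/24, 0.625, 29/24.
f(-41/24) = -9961/512, f(-1.125) = -4739/512, f(-13/24) = -24269/4608, f(1/24) = -6013/1536, f(0.625) = -833/512, f(29/24) = 23821/4608.
Sum = Δu · [f(-41/24) + f(-1.125) + f(-13/24) + ...].
Sum ≈ -20.03740.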